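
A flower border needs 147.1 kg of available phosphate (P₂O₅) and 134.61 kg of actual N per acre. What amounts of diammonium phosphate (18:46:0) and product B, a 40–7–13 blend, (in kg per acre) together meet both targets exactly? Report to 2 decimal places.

Let a = kg of diammonium phosphate, b = kg of product B (per acre).
P₂O₅: 0.46·a + 0.07·b = 147.1
N: 0.18·a + 0.4·b = 134.61
Eliminate b: (row1) − 0.07/0.4·(row2) → 0.4285·a = 123.543, so a = 288.316.
Then b = (134.61 − 0.18·288.316) / 0.4 = 206.783.

288.32 kg diammonium phosphate, 206.78 kg product B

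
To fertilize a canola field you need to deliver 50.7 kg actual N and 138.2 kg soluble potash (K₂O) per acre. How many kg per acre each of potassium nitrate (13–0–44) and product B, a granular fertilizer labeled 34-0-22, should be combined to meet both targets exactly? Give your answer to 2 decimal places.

Per-acre balance (a = potassium nitrate, b = product B):
N: 0.13·a + 0.34·b = 50.7
K₂O: 0.44·a + 0.22·b = 138.2
Solving simultaneously: a = 296.149, b = 35.8843.

296.15 kg potassium nitrate, 35.88 kg product B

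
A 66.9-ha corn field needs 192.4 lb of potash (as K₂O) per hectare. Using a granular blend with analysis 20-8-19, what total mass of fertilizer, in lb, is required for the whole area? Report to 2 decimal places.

67745.05 lb

Product per hectare = 192.4 / 19% = 1012.63 lb.
Total product = 1012.63 × 66.9 = 67745.053 lb.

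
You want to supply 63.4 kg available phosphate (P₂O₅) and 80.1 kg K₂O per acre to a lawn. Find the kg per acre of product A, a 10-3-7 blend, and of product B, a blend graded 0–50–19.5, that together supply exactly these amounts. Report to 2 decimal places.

949.81 kg product A, 69.81 kg product B

Let a = kg of product A, b = kg of product B (per acre).
P₂O₅: 0.03·a + 0.5·b = 63.4
K₂O: 0.07·a + 0.195·b = 80.1
Solving simultaneously: a = 949.811, b = 69.8113.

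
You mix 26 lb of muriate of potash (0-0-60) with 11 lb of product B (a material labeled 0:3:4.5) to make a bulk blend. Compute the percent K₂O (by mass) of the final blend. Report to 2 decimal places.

43.50% K₂O

Total mass = 26 + 11 = 37 lb.
K₂O mass = 60%×26 + 4.5%×11 = 16.095 lb.
% K₂O = 16.095 / 37 = 43.5%.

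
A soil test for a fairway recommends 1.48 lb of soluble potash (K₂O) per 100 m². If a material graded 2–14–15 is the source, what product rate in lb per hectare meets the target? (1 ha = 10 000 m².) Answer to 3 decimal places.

Product per 100 m² = 1.48 / 15% = 9.86667 lb.
Convert to per hectare: 9.86667 × 100 = 986.6667 lb.

986.667 lb of product per hectare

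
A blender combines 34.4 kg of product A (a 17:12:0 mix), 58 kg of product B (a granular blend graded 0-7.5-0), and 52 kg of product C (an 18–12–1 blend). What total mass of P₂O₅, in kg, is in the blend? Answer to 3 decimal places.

14.718 kg P₂O₅

P₂O₅ mass = 12%×34.4 + 7.5%×58 + 12%×52 = 14.718 kg.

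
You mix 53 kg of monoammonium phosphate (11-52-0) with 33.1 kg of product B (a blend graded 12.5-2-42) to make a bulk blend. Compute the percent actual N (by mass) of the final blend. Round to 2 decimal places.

Total mass = 53 + 33.1 = 86.1 kg.
N mass = 11%×53 + 12.5%×33.1 = 9.9675 kg.
% N = 9.9675 / 86.1 = 11.5767%.

11.58% N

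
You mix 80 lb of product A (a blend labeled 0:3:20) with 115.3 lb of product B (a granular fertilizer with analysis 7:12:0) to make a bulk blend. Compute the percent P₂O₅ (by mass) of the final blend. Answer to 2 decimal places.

Total mass = 80 + 115.3 = 195.3 lb.
P₂O₅ mass = 3%×80 + 12%×115.3 = 16.236 lb.
% P₂O₅ = 16.236 / 195.3 = 8.31336%.

8.31% P₂O₅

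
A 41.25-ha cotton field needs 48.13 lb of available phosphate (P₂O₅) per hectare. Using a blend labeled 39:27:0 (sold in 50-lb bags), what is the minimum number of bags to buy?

Product per hectare = 48.13 / 27% = 178.259 lb.
Total product = 178.259 × 41.25 = 7353.19 lb.
Bags = ⌈7353.19 / 50⌉ = 148.

148 bags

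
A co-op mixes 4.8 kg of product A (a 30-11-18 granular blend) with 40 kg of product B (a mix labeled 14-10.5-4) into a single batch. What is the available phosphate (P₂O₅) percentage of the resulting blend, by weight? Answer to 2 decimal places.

10.55% P₂O₅

Total mass = 4.8 + 40 = 44.8 kg.
P₂O₅ mass = 11%×4.8 + 10.5%×40 = 4.728 kg.
% P₂O₅ = 4.728 / 44.8 = 10.5536%.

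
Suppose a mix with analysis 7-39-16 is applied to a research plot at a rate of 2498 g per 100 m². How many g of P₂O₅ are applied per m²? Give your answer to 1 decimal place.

P₂O₅ per 100 m² = 2498 × 39% = 974.22 g.
Convert to per m²: 974.22 × 0.01 = 9.7422 g.

9.7 g P₂O₅ per sq m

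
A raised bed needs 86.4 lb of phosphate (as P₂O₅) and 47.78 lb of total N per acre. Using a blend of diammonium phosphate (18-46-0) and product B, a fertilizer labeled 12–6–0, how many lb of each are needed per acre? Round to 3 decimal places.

168.946 lb diammonium phosphate, 144.748 lb product B

With a, b = lb per acre of diammonium phosphate and product B:
P₂O₅: 0.46·a + 0.06·b = 86.4
N: 0.18·a + 0.12·b = 47.78
Eliminate a: (row1) − 0.46/0.18·(row2) → -0.246667·b = -35.7044, so b = 144.7477.
Back-substitute: a = (86.4 − 0.06·144.7477) / 0.46 = 168.9459.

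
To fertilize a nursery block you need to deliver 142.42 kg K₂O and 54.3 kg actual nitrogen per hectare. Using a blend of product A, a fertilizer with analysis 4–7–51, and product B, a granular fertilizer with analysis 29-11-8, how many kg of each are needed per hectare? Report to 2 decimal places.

255.41 kg product A, 152.01 kg product B

Per-hectare balance (a = product A, b = product B):
K₂O: 0.51·a + 0.08·b = 142.42
N: 0.04·a + 0.29·b = 54.3
From row1: a = (142.42 − 0.08·b) / 0.51.
Into row2: 0.04·(142.42 − 0.08·b)/0.51 + 0.29·b = 54.3 → b = 152.012, a = 255.4098.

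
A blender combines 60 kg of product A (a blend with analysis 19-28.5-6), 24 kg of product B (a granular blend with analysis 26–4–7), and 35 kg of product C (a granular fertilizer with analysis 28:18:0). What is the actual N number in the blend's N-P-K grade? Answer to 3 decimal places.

23.059% N

Total mass = 60 + 24 + 35 = 119 kg.
N mass = 19%×60 + 26%×24 + 28%×35 = 27.44 kg.
% N = 27.44 / 119 = 23.0588%.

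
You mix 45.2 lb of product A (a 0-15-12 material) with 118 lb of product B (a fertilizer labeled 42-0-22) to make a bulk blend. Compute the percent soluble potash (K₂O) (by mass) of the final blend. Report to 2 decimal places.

Total mass = 45.2 + 118 = 163.2 lb.
K₂O mass = 12%×45.2 + 22%×118 = 31.384 lb.
% K₂O = 31.384 / 163.2 = 19.2304%.

19.23% K₂O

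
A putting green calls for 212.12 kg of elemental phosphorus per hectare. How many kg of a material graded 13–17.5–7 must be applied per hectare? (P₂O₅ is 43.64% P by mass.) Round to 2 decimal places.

2777.53 kg of product per hectare

As P₂O₅: 212.12 / 0.4364 = 486.068 kg per hectare.
Product per hectare = 486.068 / 17.5% = 2777.5304 kg.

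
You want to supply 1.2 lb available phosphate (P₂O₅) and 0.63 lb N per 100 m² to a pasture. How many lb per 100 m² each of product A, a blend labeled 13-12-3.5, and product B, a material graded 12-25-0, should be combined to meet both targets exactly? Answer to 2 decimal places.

With a, b = lb per 100 m² of product A and product B:
P₂O₅: 0.12·a + 0.25·b = 1.2
N: 0.13·a + 0.12·b = 0.63
Eliminate b: (row1) − 0.25/0.12·(row2) → -0.150833·a = -0.1125, so a = 0.745856.
Then b = (0.63 − 0.13·0.745856) / 0.12 = 4.44199.

0.75 lb product A, 4.44 lb product B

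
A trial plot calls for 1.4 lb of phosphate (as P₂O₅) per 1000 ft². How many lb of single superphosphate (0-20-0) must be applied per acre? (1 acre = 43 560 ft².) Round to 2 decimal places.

304.92 lb of product per acre

Product per 1000 ft² = 1.4 / 20% = 7 lb.
Convert to per acre: 7 × 43.56 = 304.92 lb.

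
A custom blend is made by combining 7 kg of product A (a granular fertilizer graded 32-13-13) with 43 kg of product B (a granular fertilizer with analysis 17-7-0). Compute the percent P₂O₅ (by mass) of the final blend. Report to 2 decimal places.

Total mass = 7 + 43 = 50 kg.
P₂O₅ mass = 13%×7 + 7%×43 = 3.92 kg.
% P₂O₅ = 3.92 / 50 = 7.84%.

7.84% P₂O₅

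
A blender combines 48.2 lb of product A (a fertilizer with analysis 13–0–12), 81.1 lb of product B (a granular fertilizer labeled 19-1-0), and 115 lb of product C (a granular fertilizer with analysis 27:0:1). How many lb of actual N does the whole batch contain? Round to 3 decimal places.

N mass = 13%×48.2 + 19%×81.1 + 27%×115 = 52.725 lb.

52.725 lb N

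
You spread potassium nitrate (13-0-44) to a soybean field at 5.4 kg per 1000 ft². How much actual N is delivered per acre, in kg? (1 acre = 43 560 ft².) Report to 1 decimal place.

30.6 kg N per acre

nitrogen per 1000 ft² = 5.4 × 13% = 0.702 kg.
Convert to per acre: 0.702 × 43.56 = 30.5791 kg.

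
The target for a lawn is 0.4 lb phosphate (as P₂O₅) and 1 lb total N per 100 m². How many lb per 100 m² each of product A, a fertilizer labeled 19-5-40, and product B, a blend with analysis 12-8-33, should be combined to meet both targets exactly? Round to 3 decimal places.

Let a = lb of product A, b = lb of product B (per 100 m²).
P₂O₅: 0.05·a + 0.08·b = 0.4
N: 0.19·a + 0.12·b = 1
From row1: a = (0.4 − 0.08·b) / 0.05.
Into row2: 0.19·(0.4 − 0.08·b)/0.05 + 0.12·b = 1 → b = 2.82609, a = 3.47826.

3.478 lb product A, 2.826 lb product B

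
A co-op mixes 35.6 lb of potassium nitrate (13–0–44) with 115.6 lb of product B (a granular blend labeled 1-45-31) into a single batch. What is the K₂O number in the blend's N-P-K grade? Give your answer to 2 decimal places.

Total mass = 35.6 + 115.6 = 151.2 lb.
K₂O mass = 44%×35.6 + 31%×115.6 = 51.5 lb.
% K₂O = 51.5 / 151.2 = 34.0608%.

34.06% K₂O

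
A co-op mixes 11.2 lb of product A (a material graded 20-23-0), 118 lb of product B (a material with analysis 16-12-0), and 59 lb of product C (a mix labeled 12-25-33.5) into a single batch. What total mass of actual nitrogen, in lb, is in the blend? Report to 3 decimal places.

N mass = 20%×11.2 + 16%×118 + 12%×59 = 28.2 lb.

28.200 lb N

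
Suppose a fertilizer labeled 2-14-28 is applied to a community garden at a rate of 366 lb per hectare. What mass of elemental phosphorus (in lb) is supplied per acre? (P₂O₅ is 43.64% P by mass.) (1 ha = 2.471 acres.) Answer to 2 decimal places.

P₂O₅ per hectare = 366 × 14% = 51.24 lb.
Elemental P = 51.24 × 0.4364 = 22.3611 lb per hectare.
Convert to per acre: 22.3611 × 0.404694 = 9.04943 lb.

9.05 lb P per acre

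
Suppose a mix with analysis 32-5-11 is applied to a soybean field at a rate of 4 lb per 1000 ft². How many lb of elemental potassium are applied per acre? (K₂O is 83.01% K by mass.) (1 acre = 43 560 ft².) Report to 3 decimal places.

K₂O per 1000 ft² = 4 × 11% = 0.44 lb.
Elemental K = 0.44 × 0.8301 = 0.365244 lb per 1000 ft².
Convert to per acre: 0.365244 × 43.56 = 15.91003 lb.

15.910 lb K per acre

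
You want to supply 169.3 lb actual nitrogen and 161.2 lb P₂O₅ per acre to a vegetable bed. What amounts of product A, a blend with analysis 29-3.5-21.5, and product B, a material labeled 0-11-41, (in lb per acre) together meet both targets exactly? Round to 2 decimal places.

583.79 lb product A, 1279.70 lb product B

With a, b = lb per acre of product A and product B:
N: 0.29·a + 0·b = 169.3
P₂O₅: 0.035·a + 0.11·b = 161.2
From row1: a = (169.3 − 0·b) / 0.29.
Into row2: 0.035·(169.3 − 0·b)/0.29 + 0.11·b = 161.2 → b = 1279.702, a = 583.793.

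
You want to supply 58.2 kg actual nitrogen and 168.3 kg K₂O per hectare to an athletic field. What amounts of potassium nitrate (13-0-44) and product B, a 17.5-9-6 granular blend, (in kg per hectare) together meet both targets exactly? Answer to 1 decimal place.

375.2 kg potassium nitrate, 53.9 kg product B

With a, b = kg per hectare of potassium nitrate and product B:
N: 0.13·a + 0.175·b = 58.2
K₂O: 0.44·a + 0.06·b = 168.3
From row1: a = (58.2 − 0.175·b) / 0.13.
Into row2: 0.44·(58.2 − 0.175·b)/0.13 + 0.06·b = 168.3 → b = 53.8873, a = 375.152.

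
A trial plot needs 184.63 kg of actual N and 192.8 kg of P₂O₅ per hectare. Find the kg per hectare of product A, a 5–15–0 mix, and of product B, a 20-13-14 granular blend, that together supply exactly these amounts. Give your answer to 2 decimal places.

619.49 kg product A, 768.28 kg product B

With a, b = kg per hectare of product A and product B:
N: 0.05·a + 0.2·b = 184.63
P₂O₅: 0.15·a + 0.13·b = 192.8
From row1: a = (184.63 − 0.2·b) / 0.05.
Into row2: 0.15·(184.63 − 0.2·b)/0.05 + 0.13·b = 192.8 → b = 768.277, a = 619.494.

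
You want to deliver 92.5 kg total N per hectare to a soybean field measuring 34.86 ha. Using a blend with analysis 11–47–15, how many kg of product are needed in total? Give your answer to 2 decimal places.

Product per hectare = 92.5 / 11% = 840.909 kg.
Total product = 840.909 × 34.86 = 29314.091 kg.

29314.09 kg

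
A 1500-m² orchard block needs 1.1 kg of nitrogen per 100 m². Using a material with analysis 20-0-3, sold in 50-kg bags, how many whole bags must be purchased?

2 bags

Product per 100 m² = 1.1 / 20% = 5.5 kg.
Total product = 5.5 × 1500 / 100 = 82.5 kg.
Bags = ⌈82.5 / 50⌉ = 2.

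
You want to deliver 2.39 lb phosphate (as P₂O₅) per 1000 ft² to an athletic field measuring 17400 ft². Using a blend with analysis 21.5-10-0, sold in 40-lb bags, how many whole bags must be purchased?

Product per 1000 ft² = 2.39 / 10% = 23.9 lb.
Total product = 23.9 × 17400 / 1000 = 415.86 lb.
Bags = ⌈415.86 / 40⌉ = 11.

11 bags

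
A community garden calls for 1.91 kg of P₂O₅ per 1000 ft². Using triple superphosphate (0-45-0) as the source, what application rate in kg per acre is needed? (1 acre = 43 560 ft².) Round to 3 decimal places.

Product per 1000 ft² = 1.91 / 45% = 4.24444 kg.
Convert to per acre: 4.24444 × 43.56 = 184.888 kg.

184.888 kg of product per acre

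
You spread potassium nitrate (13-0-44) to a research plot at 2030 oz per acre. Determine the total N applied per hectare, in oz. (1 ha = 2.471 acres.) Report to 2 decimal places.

nitrogen per acre = 2030 × 13% = 263.9 oz.
Convert to per hectare: 263.9 × 2.471 = 652.097 oz.

652.10 oz N per hectare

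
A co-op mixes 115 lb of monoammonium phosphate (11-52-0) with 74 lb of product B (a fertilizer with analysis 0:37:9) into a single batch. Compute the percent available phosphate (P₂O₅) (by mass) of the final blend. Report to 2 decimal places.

46.13% P₂O₅

Total mass = 115 + 74 = 189 lb.
P₂O₅ mass = 52%×115 + 37%×74 = 87.18 lb.
% P₂O₅ = 87.18 / 189 = 46.127%.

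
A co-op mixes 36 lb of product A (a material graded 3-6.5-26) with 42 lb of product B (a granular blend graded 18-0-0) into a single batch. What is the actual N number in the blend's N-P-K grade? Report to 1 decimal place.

Total mass = 36 + 42 = 78 lb.
N mass = 3%×36 + 18%×42 = 8.64 lb.
% N = 8.64 / 78 = 11.0769%.

11.1% N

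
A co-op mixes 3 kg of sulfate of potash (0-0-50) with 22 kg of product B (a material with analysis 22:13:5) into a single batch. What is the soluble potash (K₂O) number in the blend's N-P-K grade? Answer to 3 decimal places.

10.400% K₂O

Total mass = 3 + 22 = 25 kg.
K₂O mass = 50%×3 + 5%×22 = 2.6 kg.
% K₂O = 2.6 / 25 = 10.4%.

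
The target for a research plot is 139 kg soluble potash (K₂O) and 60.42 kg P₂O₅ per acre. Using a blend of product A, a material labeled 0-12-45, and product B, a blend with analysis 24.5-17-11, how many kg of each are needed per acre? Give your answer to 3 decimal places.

268.306 kg product A, 166.019 kg product B

With a, b = kg per acre of product A and product B:
K₂O: 0.45·a + 0.11·b = 139
P₂O₅: 0.12·a + 0.17·b = 60.42
From row1: a = (139 − 0.11·b) / 0.45.
Into row2: 0.12·(139 − 0.11·b)/0.45 + 0.17·b = 60.42 → b = 166.01896, a = 268.30648.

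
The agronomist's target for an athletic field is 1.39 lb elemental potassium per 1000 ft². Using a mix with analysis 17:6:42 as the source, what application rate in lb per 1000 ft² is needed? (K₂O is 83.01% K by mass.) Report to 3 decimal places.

As K₂O: 1.39 / 0.8301 = 1.6745 lb per 1000 ft².
Product per 1000 ft² = 1.6745 / 42% = 3.9869 lb.

3.987 lb of product per thousand sq ft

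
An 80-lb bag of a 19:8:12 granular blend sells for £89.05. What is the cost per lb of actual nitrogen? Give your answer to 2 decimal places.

£5.86 per lb N

N in bag = 80 × 19% = 15.2 lb.
Cost per lb N = £89.05 / 15.2 = £5.8586.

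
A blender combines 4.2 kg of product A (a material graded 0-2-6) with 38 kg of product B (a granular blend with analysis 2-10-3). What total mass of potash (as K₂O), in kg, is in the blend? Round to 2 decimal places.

K₂O mass = 6%×4.2 + 3%×38 = 1.392 kg.

1.39 kg K₂O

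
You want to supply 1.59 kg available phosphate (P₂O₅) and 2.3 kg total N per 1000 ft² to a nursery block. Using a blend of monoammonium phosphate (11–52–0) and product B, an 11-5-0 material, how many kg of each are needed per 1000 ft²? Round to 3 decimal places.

1.159 kg monoammonium phosphate, 19.750 kg product B

With a, b = kg per 1000 ft² of monoammonium phosphate and product B:
P₂O₅: 0.52·a + 0.05·b = 1.59
N: 0.11·a + 0.11·b = 2.3
Solving simultaneously: a = 1.15861, b = 19.75048.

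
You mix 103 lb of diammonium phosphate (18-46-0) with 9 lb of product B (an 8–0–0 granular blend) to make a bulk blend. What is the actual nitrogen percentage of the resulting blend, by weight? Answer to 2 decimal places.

Total mass = 103 + 9 = 112 lb.
N mass = 18%×103 + 8%×9 = 19.26 lb.
% N = 19.26 / 112 = 17.1964%.

17.20% N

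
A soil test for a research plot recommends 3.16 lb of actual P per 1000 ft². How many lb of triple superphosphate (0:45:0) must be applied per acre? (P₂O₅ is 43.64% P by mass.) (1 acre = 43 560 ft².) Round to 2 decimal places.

700.93 lb of product per acre

As P₂O₅: 3.16 / 0.4364 = 7.24106 lb per 1000 ft².
Product per 1000 ft² = 7.24106 / 45% = 16.0913 lb.
Convert to per acre: 16.0913 × 43.56 = 700.9349 lb.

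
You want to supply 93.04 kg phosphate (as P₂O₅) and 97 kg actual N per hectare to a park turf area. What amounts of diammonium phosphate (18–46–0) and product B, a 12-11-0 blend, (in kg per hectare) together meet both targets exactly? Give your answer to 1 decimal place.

Let a = kg of diammonium phosphate, b = kg of product B (per hectare).
P₂O₅: 0.46·a + 0.11·b = 93.04
N: 0.18·a + 0.12·b = 97
Eliminate a: (row1) − 0.46/0.18·(row2) → -0.196667·b = -154.849, so b = 787.367.
Back-substitute: a = (93.04 − 0.11·787.367) / 0.46 = 13.9774.

14.0 kg diammonium phosphate, 787.4 kg product B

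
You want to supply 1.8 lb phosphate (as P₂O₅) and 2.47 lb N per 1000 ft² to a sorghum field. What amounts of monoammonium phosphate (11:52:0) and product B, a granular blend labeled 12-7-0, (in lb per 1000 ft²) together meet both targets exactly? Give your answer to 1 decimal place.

Let a = lb of monoammonium phosphate, b = lb of product B (per 1000 ft²).
P₂O₅: 0.52·a + 0.07·b = 1.8
N: 0.11·a + 0.12·b = 2.47
Eliminate a: (row1) − 0.52/0.11·(row2) → -0.497273·b = -9.87636, so b = 19.8611.
Back-substitute: a = (1.8 − 0.07·19.8611) / 0.52 = 0.787934.

0.8 lb monoammonium phosphate, 19.9 lb product B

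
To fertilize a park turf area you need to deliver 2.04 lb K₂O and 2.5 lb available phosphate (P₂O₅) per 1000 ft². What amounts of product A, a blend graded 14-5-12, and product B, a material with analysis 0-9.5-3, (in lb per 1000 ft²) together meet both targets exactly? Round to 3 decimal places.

Let a = lb of product A, b = lb of product B (per 1000 ft²).
K₂O: 0.12·a + 0.03·b = 2.04
P₂O₅: 0.05·a + 0.095·b = 2.5
Eliminate a: (row1) − 0.12/0.05·(row2) → -0.198·b = -3.96, so b = 20.
Back-substitute: a = (2.04 − 0.03·20) / 0.12 = 12.

12.000 lb product A, 20.000 lb product B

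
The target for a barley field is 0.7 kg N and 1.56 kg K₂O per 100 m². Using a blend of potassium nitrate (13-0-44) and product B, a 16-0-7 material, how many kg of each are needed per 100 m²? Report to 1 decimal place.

Let a = kg of potassium nitrate, b = kg of product B (per 100 m²).
N: 0.13·a + 0.16·b = 0.7
K₂O: 0.44·a + 0.07·b = 1.56
From row1: a = (0.7 − 0.16·b) / 0.13.
Into row2: 0.44·(0.7 − 0.16·b)/0.13 + 0.07·b = 1.56 → b = 1.71615, a = 3.27243.

3.3 kg potassium nitrate, 1.7 kg product B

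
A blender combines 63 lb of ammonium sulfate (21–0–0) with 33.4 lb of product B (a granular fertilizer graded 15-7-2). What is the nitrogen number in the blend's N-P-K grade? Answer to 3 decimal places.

18.921% N

Total mass = 63 + 33.4 = 96.4 lb.
N mass = 21%×63 + 15%×33.4 = 18.24 lb.
% N = 18.24 / 96.4 = 18.9212%.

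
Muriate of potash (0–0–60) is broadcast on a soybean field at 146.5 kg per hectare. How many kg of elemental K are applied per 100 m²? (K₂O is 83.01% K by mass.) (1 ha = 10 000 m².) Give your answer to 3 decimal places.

K₂O per hectare = 146.5 × 60% = 87.9 kg.
Elemental K = 87.9 × 0.8301 = 72.9658 kg per hectare.
Convert to per 100 m²: 72.9658 × 0.01 = 0.729658 kg.

0.730 kg K per hundred sq m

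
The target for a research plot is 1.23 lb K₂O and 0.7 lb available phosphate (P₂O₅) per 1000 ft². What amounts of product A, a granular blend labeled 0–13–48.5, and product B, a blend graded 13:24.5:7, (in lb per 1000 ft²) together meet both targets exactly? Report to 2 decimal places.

2.30 lb product A, 1.64 lb product B

With a, b = lb per 1000 ft² of product A and product B:
K₂O: 0.485·a + 0.07·b = 1.23
P₂O₅: 0.13·a + 0.245·b = 0.7
Solving simultaneously: a = 2.29984, b = 1.63682.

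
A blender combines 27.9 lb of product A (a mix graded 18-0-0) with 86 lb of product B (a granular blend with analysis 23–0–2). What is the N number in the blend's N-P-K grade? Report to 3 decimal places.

Total mass = 27.9 + 86 = 113.9 lb.
N mass = 18%×27.9 + 23%×86 = 24.802 lb.
% N = 24.802 / 113.9 = 21.7752%.

21.775% N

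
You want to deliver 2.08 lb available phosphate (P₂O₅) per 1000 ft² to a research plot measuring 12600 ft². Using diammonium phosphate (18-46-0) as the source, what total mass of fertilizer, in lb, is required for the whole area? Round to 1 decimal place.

Product per 1000 ft² = 2.08 / 46% = 4.52174 lb.
Total product = 4.52174 × 12600 / 1000 = 56.9739 lb.

57.0 lb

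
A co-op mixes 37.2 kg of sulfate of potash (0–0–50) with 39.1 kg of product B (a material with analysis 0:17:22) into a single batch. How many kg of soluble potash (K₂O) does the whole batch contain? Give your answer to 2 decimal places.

K₂O mass = 50%×37.2 + 22%×39.1 = 27.202 kg.

27.20 kg K₂O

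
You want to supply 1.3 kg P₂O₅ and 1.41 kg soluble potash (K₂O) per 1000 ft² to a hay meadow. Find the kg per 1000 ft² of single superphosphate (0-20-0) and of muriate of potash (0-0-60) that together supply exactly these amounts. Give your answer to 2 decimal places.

Per-1000 ft² balance (a = single superphosphate, b = muriate of potash):
P₂O₅: 0.2·a + 0·b = 1.3
K₂O: 0·a + 0.6·b = 1.41
Solving simultaneously: a = 6.5, b = 2.35.

6.50 kg single superphosphate, 2.35 kg muriate of potash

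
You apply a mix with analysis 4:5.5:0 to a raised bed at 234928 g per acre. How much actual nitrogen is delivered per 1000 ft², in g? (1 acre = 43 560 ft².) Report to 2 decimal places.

nitrogen per acre = 234928 × 4% = 9397.12 g.
Convert to per 1000 ft²: 9397.12 × 0.0229568 = 215.728 g.

215.73 g N per thousand sq ft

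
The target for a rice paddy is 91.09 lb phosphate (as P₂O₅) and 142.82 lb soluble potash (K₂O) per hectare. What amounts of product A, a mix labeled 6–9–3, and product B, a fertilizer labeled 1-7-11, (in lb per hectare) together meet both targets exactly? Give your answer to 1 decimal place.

2.9 lb product A, 1297.6 lb product B

Per-hectare balance (a = product A, b = product B):
P₂O₅: 0.09·a + 0.07·b = 91.09
K₂O: 0.03·a + 0.11·b = 142.82
Solving simultaneously: a = 2.88462, b = 1297.58.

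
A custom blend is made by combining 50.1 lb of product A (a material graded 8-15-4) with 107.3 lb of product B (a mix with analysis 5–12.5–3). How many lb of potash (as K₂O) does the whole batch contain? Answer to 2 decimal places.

K₂O mass = 4%×50.1 + 3%×107.3 = 5.223 lb.

5.22 lb K₂O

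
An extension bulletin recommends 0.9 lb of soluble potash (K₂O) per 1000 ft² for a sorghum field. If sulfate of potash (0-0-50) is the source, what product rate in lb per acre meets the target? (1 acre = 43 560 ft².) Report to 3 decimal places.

Product per 1000 ft² = 0.9 / 50% = 1.8 lb.
Convert to per acre: 1.8 × 43.56 = 78.408 lb.

78.408 lb of product per acre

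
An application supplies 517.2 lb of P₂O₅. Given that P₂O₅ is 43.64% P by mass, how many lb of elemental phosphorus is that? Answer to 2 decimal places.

225.71 lb P

P = 517.2 × 0.4364 = 225.706 lb.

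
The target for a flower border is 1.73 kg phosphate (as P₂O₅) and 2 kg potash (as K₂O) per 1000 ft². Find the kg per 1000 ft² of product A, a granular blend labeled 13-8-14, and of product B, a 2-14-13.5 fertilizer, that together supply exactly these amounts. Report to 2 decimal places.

Let a = kg of product A, b = kg of product B (per 1000 ft²).
P₂O₅: 0.08·a + 0.14·b = 1.73
K₂O: 0.14·a + 0.135·b = 2
Eliminate b: (row1) − 0.14/0.135·(row2) → -0.0651852·a = -0.344074, so a = 5.27841.
Then b = (2 − 0.14·5.27841) / 0.135 = 9.34091.

5.28 kg product A, 9.34 kg product B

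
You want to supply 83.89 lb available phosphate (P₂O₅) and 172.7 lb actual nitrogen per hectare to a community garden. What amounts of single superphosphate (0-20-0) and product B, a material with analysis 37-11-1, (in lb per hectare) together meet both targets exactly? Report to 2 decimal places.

162.73 lb single superphosphate, 466.76 lb product B

Per-hectare balance (a = single superphosphate, b = product B):
P₂O₅: 0.2·a + 0.11·b = 83.89
N: 0·a + 0.37·b = 172.7
Solving simultaneously: a = 162.734, b = 466.757.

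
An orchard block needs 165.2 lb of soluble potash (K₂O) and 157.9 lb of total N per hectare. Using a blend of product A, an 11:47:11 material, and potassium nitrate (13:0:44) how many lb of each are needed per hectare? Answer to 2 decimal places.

Per-hectare balance (a = product A, b = potassium nitrate):
K₂O: 0.11·a + 0.44·b = 165.2
N: 0.11·a + 0.13·b = 157.9
Eliminate a: (row1) − 0.11/0.11·(row2) → 0.31·b = 7.3, so b = 23.5484.
Back-substitute: a = (165.2 − 0.44·23.5484) / 0.11 = 1407.6246.

1407.62 lb product A, 23.55 lb potassium nitrate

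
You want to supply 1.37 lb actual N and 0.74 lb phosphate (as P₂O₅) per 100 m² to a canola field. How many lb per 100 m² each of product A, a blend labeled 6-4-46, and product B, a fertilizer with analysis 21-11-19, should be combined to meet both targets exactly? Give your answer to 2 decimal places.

2.61 lb product A, 5.78 lb product B

Per-100 m² balance (a = product A, b = product B):
N: 0.06·a + 0.21·b = 1.37
P₂O₅: 0.04·a + 0.11·b = 0.74
From row1: a = (1.37 − 0.21·b) / 0.06.
Into row2: 0.04·(1.37 − 0.21·b)/0.06 + 0.11·b = 0.74 → b = 5.77778, a = 2.61111.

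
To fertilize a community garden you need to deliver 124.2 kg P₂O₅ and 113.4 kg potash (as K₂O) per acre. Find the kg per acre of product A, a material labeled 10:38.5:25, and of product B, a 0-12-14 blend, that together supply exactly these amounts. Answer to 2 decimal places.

Per-acre balance (a = product A, b = product B):
P₂O₅: 0.385·a + 0.12·b = 124.2
K₂O: 0.25·a + 0.14·b = 113.4
From row1: a = (124.2 − 0.12·b) / 0.385.
Into row2: 0.25·(124.2 − 0.12·b)/0.385 + 0.14·b = 113.4 → b = 527.573, a = 158.159.

158.16 kg product A, 527.57 kg product B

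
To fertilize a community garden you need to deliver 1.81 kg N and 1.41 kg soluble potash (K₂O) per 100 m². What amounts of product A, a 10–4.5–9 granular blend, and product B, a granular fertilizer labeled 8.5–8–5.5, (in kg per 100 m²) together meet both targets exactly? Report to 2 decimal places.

With a, b = kg per 100 m² of product A and product B:
N: 0.1·a + 0.085·b = 1.81
K₂O: 0.09·a + 0.055·b = 1.41
Eliminate a: (row1) − 0.1/0.09·(row2) → 0.0238889·b = 0.243333, so b = 10.186.
Back-substitute: a = (1.81 − 0.085·10.186) / 0.1 = 9.44186.

9.44 kg product A, 10.19 kg product B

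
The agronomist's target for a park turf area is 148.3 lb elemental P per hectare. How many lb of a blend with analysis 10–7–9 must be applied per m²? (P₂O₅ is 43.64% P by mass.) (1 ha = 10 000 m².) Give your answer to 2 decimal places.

0.49 lb of product per sq m

As P₂O₅: 148.3 / 0.4364 = 339.826 lb per hectare.
Product per hectare = 339.826 / 7% = 4854.65 lb.
Convert to per m²: 4854.65 × 0.0001 = 0.485465 lb.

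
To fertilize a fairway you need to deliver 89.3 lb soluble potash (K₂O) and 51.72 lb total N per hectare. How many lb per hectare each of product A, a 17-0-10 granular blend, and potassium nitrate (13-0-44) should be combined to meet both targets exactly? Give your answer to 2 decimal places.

Let a = lb of product A, b = lb of potassium nitrate (per hectare).
K₂O: 0.1·a + 0.44·b = 89.3
N: 0.17·a + 0.13·b = 51.72
From row1: a = (89.3 − 0.44·b) / 0.1.
Into row2: 0.17·(89.3 − 0.44·b)/0.1 + 0.13·b = 51.72 → b = 161.958, a = 180.385.

180.39 lb product A, 161.96 lb potassium nitrate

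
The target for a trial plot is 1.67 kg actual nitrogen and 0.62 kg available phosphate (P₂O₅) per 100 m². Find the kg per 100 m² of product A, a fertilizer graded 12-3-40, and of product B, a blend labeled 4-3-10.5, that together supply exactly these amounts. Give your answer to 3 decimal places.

Let a = kg of product A, b = kg of product B (per 100 m²).
N: 0.12·a + 0.04·b = 1.67
P₂O₅: 0.03·a + 0.03·b = 0.62
Eliminate b: (row1) − 0.04/0.03·(row2) → 0.08·a = 0.843333, so a = 10.5417.
Then b = (0.62 − 0.03·10.5417) / 0.03 = 10.125.

10.542 kg product A, 10.125 kg product B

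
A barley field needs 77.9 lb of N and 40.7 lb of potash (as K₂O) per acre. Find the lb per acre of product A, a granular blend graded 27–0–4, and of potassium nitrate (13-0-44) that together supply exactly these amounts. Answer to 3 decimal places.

255.150 lb product A, 69.305 lb potassium nitrate

Per-acre balance (a = product A, b = potassium nitrate):
N: 0.27·a + 0.13·b = 77.9
K₂O: 0.04·a + 0.44·b = 40.7
Eliminate a: (row1) − 0.27/0.04·(row2) → -2.84·b = -196.825, so b = 69.3046.
Back-substitute: a = (77.9 − 0.13·69.3046) / 0.27 = 255.1496.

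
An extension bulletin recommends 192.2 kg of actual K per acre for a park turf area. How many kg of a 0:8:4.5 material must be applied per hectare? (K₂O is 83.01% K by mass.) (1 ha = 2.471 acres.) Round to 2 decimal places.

12714.03 kg of product per hectare

As K₂O: 192.2 / 0.8301 = 231.538 kg per acre.
Product per acre = 231.538 / 4.5% = 5145.3 kg.
Convert to per hectare: 5145.3 × 2.471 = 12714.029 kg.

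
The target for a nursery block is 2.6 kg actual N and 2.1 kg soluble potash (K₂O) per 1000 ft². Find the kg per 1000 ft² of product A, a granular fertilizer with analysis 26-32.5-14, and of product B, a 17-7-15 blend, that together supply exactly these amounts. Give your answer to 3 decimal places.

2.171 kg product A, 11.974 kg product B

With a, b = kg per 1000 ft² of product A and product B:
N: 0.26·a + 0.17·b = 2.6
K₂O: 0.14·a + 0.15·b = 2.1
Solving simultaneously: a = 2.17105, b = 11.9737.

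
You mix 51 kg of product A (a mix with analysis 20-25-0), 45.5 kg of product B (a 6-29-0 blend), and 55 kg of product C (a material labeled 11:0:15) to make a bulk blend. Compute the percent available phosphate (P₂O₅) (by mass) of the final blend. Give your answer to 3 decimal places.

17.125% P₂O₅

Total mass = 51 + 45.5 + 55 = 151.5 kg.
P₂O₅ mass = 25%×51 + 29%×45.5 + 0%×55 = 25.945 kg.
% P₂O₅ = 25.945 / 151.5 = 17.1254%.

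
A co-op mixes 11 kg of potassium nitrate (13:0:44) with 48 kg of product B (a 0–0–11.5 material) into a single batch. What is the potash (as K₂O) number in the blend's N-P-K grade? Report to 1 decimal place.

Total mass = 11 + 48 = 59 kg.
K₂O mass = 44%×11 + 11.5%×48 = 10.36 kg.
% K₂O = 10.36 / 59 = 17.5593%.

17.6% K₂O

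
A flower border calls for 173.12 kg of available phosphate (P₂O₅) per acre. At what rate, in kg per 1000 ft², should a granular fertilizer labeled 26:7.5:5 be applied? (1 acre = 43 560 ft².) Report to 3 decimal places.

52.991 kg of product per thousand sq ft

Product per acre = 173.12 / 7.5% = 2308.27 kg.
Convert to per 1000 ft²: 2308.27 × 0.0229568 = 52.9905 kg.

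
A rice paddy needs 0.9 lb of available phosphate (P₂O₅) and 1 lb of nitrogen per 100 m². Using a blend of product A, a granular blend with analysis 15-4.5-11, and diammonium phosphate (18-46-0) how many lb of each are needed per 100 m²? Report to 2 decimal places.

Let a = lb of product A, b = lb of diammonium phosphate (per 100 m²).
P₂O₅: 0.045·a + 0.46·b = 0.9
N: 0.15·a + 0.18·b = 1
Solving simultaneously: a = 4.89327, b = 1.47783.

4.89 lb product A, 1.48 lb diammonium phosphate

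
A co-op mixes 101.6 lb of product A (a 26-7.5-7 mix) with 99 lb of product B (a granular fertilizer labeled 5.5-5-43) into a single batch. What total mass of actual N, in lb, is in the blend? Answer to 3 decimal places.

31.861 lb N

N mass = 26%×101.6 + 5.5%×99 = 31.861 lb.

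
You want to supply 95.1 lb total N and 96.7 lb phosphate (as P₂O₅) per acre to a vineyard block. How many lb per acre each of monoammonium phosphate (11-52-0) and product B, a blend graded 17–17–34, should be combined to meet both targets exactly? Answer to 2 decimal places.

3.90 lb monoammonium phosphate, 556.89 lb product B

With a, b = lb per acre of monoammonium phosphate and product B:
N: 0.11·a + 0.17·b = 95.1
P₂O₅: 0.52·a + 0.17·b = 96.7
Eliminate a: (row1) − 0.11/0.52·(row2) → 0.134038·b = 74.6442, so b = 556.887.
Back-substitute: a = (95.1 − 0.17·556.887) / 0.11 = 3.90244.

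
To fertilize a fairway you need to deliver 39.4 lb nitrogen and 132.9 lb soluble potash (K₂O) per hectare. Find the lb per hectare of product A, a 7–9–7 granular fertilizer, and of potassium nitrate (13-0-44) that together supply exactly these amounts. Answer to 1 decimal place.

2.7 lb product A, 301.6 lb potassium nitrate

With a, b = lb per hectare of product A and potassium nitrate:
N: 0.07·a + 0.13·b = 39.4
K₂O: 0.07·a + 0.44·b = 132.9
Eliminate b: (row1) − 0.13/0.44·(row2) → 0.0493182·a = 0.134091, so a = 2.71889.
Then b = (132.9 − 0.07·2.71889) / 0.44 = 301.613.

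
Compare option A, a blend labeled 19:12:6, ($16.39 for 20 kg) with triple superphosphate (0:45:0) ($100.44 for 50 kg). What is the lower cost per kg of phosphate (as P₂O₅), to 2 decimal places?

$4.46 per kg P₂O₅ (triple superphosphate)

option A: P₂O₅ per bag = 20 × 12% = 2.4 kg; cost = 16.39 / 2.4 = $6.8292/kg P₂O₅.
triple superphosphate: P₂O₅ per bag = 50 × 45% = 22.5 kg; cost = 100.44 / 22.5 = $4.4640/kg P₂O₅.
triple superphosphate is cheaper.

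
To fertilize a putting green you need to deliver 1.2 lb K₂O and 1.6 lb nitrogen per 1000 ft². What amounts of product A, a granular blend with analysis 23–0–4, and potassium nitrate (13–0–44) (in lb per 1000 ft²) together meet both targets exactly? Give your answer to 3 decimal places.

5.708 lb product A, 2.208 lb potassium nitrate

Let a = lb of product A, b = lb of potassium nitrate (per 1000 ft²).
K₂O: 0.04·a + 0.44·b = 1.2
N: 0.23·a + 0.13·b = 1.6
From row1: a = (1.2 − 0.44·b) / 0.04.
Into row2: 0.23·(1.2 − 0.44·b)/0.04 + 0.13·b = 1.6 → b = 2.20833, a = 5.70833.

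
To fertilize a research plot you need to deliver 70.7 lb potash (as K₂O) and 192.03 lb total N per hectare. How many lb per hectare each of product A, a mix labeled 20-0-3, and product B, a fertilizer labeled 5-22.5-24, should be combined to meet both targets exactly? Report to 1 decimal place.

With a, b = lb per hectare of product A and product B:
K₂O: 0.03·a + 0.24·b = 70.7
N: 0.2·a + 0.05·b = 192.03
From row1: a = (70.7 − 0.24·b) / 0.03.
Into row2: 0.2·(70.7 − 0.24·b)/0.03 + 0.05·b = 192.03 → b = 180.196, a = 915.101.

915.1 lb product A, 180.2 lb product B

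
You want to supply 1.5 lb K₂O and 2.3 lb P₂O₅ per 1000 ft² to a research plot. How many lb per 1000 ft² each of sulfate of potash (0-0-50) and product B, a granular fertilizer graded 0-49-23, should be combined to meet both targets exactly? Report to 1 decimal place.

Let a = lb of sulfate of potash, b = lb of product B (per 1000 ft²).
K₂O: 0.5·a + 0.23·b = 1.5
P₂O₅: 0·a + 0.49·b = 2.3
Solving simultaneously: a = 0.840816, b = 4.69388.

0.8 lb sulfate of potash, 4.7 lb product B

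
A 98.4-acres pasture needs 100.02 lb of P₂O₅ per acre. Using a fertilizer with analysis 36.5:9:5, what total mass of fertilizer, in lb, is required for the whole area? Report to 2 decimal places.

109355.20 lb

Product per acre = 100.02 / 9% = 1111.33 lb.
Total product = 1111.33 × 98.4 = 109355.2 lb.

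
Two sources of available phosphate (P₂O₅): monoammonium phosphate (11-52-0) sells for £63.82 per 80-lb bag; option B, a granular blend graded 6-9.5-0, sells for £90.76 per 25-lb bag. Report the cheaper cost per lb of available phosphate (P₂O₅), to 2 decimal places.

monoammonium phosphate: P₂O₅ per bag = 80 × 52% = 41.6 lb; cost = 63.82 / 41.6 = £1.5341/lb P₂O₅.
option B: P₂O₅ per bag = 25 × 9.5% = 2.375 lb; cost = 90.76 / 2.375 = £38.2147/lb P₂O₅.
monoammonium phosphate is cheaper.

£1.53 per lb P₂O₅ (monoammonium phosphate)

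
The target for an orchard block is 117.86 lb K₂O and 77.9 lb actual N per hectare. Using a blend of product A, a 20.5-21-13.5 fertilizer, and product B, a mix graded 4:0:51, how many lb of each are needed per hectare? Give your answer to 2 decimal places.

353.15 lb product A, 137.62 lb product B

Let a = lb of product A, b = lb of product B (per hectare).
K₂O: 0.135·a + 0.51·b = 117.86
N: 0.205·a + 0.04·b = 77.9
Solving simultaneously: a = 353.148, b = 137.618.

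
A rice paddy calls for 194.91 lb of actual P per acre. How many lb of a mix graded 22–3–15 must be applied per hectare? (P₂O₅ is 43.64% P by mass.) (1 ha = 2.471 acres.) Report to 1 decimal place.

36787.6 lb of product per hectare

As P₂O₅: 194.91 / 0.4364 = 446.632 lb per acre.
Product per acre = 446.632 / 3% = 14887.7 lb.
Convert to per hectare: 14887.7 × 2.471 = 36787.55 lb.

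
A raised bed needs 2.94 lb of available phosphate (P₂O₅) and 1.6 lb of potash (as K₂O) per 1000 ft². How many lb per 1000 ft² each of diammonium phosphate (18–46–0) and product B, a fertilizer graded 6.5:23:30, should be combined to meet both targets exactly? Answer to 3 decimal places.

Let a = lb of diammonium phosphate, b = lb of product B (per 1000 ft²).
P₂O₅: 0.46·a + 0.23·b = 2.94
K₂O: 0·a + 0.3·b = 1.6
Solving simultaneously: a = 3.72464, b = 5.33333.

3.725 lb diammonium phosphate, 5.333 lb product B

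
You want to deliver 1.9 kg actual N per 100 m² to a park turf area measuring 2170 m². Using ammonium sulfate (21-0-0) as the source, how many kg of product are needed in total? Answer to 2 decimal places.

Product per 100 m² = 1.9 / 21% = 9.04762 kg.
Total product = 9.04762 × 2170 / 100 = 196.333 kg.

196.33 kg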